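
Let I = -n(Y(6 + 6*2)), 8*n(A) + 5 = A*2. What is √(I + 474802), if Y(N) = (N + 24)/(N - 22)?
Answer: 19*√5261/2 ≈ 689.06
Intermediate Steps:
Y(N) = (24 + N)/(-22 + N)
n(A) = -5/8 + A/4 (n(A) = -5/8 + (A*2)/8 = -5/8 + (2*A)/8 = -5/8 + A/4)
I = 13/4 (I = -(-5/8 + ((24 + (6 + 6*2))/(-22 + (6 + 6*2)))/4) = -(-5/8 + ((24 + (6 + 12))/(-22 + (6 + 12)))/4) = -(-5/8 + ((24 + 18)/(-22 + 18))/4) = -(-5/8 + (42/(-4))/4) = -(-5/8 + (-¼*42)/4) = -(-5/8 + (¼)*(-21/2)) = -(-5/8 - 21/8) = -1*(-13/4) = 13/4 ≈ 3.2500)
√(I + 474802) = √(13/4 + 474802) = √(1899221/4) = 19*√5261/2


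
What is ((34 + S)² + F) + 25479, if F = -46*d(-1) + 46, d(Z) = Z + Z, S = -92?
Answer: 28981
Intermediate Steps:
d(Z) = 2*Z
F = 138 (F = -92*(-1) + 46 = -46*(-2) + 46 = 92 + 46 = 138)
((34 + S)² + F) + 25479 = ((34 - 92)² + 138) + 25479 = ((-58)² + 138) + 25479 = (3364 + 138) + 25479 = 3502 + 25479 = 28981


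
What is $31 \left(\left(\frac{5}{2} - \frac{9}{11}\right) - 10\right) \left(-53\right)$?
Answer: $\frac{300669}{22} \approx 13667.0$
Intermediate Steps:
$31 \left(\left(\frac{5}{2} - \frac{9}{11}\right) - 10\right) \left(-53\right) = 31 \left(\frac{37}{22} - 10\right) \left(-53\right) = 31 \left(- \frac{183}{22}\right) \left(-53\right) = \left(- \frac{5673}{22}\right) \left(-53\right) = \frac{300669}{22}$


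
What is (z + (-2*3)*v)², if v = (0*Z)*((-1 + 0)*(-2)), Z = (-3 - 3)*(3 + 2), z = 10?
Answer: 100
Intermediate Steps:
Z = -30 (Z = -6*5 = -30)
v = 0 (v = (0*(-30))*((-1 + 0)*(-2)) = 0*(-1*(-2)) = 0*2 = 0)
(z + (-2*3)*v)² = (10 - 2*3*0)² = (10 - 6*0)² = (10 + 0)² = 10² = 100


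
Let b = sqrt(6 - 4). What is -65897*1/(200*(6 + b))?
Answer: -197691/3400 + 65897*sqrt(2)/6800 ≈ -44.440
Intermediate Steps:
b = sqrt(2) ≈ 1.4142
-65897*1/(200*(6 + b)) = -65897*1/(200*(6 + sqrt(2))) = -65897*(-1/(50*(-24 - 4*sqrt(2)))) = -65897/(1200 + 200*sqrt(2))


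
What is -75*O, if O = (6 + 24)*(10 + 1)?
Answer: -24750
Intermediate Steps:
O = 330 (O = 30*11 = 330)
-75*O = -75*330 = -24750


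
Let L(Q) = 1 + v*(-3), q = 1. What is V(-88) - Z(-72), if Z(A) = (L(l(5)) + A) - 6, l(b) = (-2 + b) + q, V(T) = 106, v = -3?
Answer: 174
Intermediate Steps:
l(b) = -1 + b (l(b) = (-2 + b) + 1 = -1 + b)
L(Q) = 10 (L(Q) = 1 - 3*(-3) = 1 + 9 = 10)
Z(A) = 4 + A (Z(A) = (10 + A) - 6 = 4 + A)
V(-88) - Z(-72) = 106 - (4 - 72) = 106 - 1*(-68) = 106 + 68 = 174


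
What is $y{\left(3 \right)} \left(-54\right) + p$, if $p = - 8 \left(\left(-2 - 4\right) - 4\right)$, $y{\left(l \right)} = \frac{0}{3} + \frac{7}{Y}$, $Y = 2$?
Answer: $-109$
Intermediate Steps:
$y{\left(l \right)} = \frac{7}{2}$ ($y{\left(l \right)} = \frac{0}{3} + \frac{7}{2} = 0 \cdot \frac{1}{3} + 7 \cdot \frac{1}{2} = 0 + \frac{7}{2} = \frac{7}{2}$)
$p = 80$ ($p = - 8 \left(-6 - 4\right) = \left(-8\right) \left(-10\right) = 80$)
$y{\left(3 \right)} \left(-54\right) + p = \frac{7}{2} \left(-54\right) + 80 = -189 + 80 = -109$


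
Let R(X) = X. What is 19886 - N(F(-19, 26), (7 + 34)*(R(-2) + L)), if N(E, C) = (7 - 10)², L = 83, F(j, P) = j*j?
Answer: 19877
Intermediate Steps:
F(j, P) = j²
N(E, C) = 9 (N(E, C) = (-3)² = 9)
19886 - N(F(-19, 26), (7 + 34)*(R(-2) + L)) = 19886 - 1*9 = 19886 - 9 = 19877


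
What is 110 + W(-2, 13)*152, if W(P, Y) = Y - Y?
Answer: 110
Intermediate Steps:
W(P, Y) = 0
110 + W(-2, 13)*152 = 110 + 0*152 = 110 + 0 = 110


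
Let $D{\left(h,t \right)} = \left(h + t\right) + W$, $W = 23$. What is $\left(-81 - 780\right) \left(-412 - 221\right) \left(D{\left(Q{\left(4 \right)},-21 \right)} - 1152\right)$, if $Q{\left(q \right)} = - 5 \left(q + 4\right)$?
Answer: $-648565470$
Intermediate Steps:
$Q{\left(q \right)} = -20 - 5 q$ ($Q{\left(q \right)} = - 5 \left(4 + q\right) = -20 - 5 q$)
$D{\left(h,t \right)} = 23 + h + t$ ($D{\left(h,t \right)} = \left(h + t\right) + 23 = 23 + h + t$)
$\left(-81 - 780\right) \left(-412 - 221\right) \left(D{\left(Q{\left(4 \right)},-21 \right)} - 1152\right) = \left(-81 - 780\right) \left(-412 - 221\right) \left(\left(23 - 40 - 21\right) - 1152\right) = \left(-861\right) \left(-633\right) \left(\left(23 - 40 - 21\right) - 1152\right) = 545013 \left(\left(23 - 40 - 21\right) - 1152\right) = 545013 \left(-38 - 1152\right) = 545013 \left(-1190\right) = -648565470$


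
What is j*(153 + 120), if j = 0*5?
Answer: 0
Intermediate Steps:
j = 0
j*(153 + 120) = 0*(153 + 120) = 0*273 = 0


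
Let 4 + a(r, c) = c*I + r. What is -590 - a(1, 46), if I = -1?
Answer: -541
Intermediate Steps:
a(r, c) = -4 + r - c (a(r, c) = -4 + (c*(-1) + r) = -4 + (-c + r) = -4 + (r - c) = -4 + r - c)
-590 - a(1, 46) = -590 - (-4 + 1 - 1*46) = -590 - (-4 + 1 - 46) = -590 - 1*(-49) = -590 + 49 = -541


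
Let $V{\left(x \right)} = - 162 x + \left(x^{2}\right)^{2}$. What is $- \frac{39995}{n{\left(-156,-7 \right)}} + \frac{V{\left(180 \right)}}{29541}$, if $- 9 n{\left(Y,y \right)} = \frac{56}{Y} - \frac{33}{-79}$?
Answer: $\frac{10983867043365}{1782307} \approx 6.1627 \cdot 10^{6}$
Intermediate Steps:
$V{\left(x \right)} = x^{4} - 162 x$ ($V{\left(x \right)} = - 162 x + x^{4} = x^{4} - 162 x$)
$n{\left(Y,y \right)} = - \frac{11}{237} - \frac{56}{9 Y}$ ($n{\left(Y,y \right)} = - \frac{\frac{56}{Y} - \frac{33}{-79}}{9} = - \frac{\frac{56}{Y} - - \frac{33}{79}}{9} = - \frac{\frac{56}{Y} + \frac{33}{79}}{9} = - \frac{\frac{33}{79} + \frac{56}{Y}}{9} = - \frac{11}{237} - \frac{56}{9 Y}$)
$- \frac{39995}{n{\left(-156,-7 \right)}} + \frac{V{\left(180 \right)}}{29541} = - \frac{39995}{\frac{1}{711} \frac{1}{-156} \left(-4424 - -5148\right)} + \frac{180 \left(-162 + 180^{3}\right)}{29541} = - \frac{39995}{\frac{1}{711} \left(- \frac{1}{156}\right) \left(-4424 + 5148\right)} + 180 \left(-162 + 5832000\right) \frac{1}{29541} = - \frac{39995}{\frac{1}{711} \left(- \frac{1}{156}\right) 724} + 180 \cdot 5831838 \cdot \frac{1}{29541} = - \frac{39995}{- \frac{181}{27729}} + 1049730840 \cdot \frac{1}{29541} = \left(-39995\right) \left(- \frac{27729}{181}\right) + \frac{349910280}{9847} = \frac{1109021355}{181} + \frac{349910280}{9847} = \frac{10983867043365}{1782307}$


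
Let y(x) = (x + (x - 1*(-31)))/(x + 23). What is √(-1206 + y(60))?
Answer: I*√8295601/83 ≈ 34.701*I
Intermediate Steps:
y(x) = (31 + 2*x)/(23 + x) (y(x) = (x + (x + 31))/(23 + x) = (x + (31 + x))/(23 + x) = (31 + 2*x)/(23 + x))
√(-1206 + y(60)) = √(-1206 + (31 + 2*60)/(23 + 60)) = √(-1206 + (31 + 120)/83) = √(-1206 + (1/83)*151) = √(-1206 + 151/83) = √(-99947/83) = I*√8295601/83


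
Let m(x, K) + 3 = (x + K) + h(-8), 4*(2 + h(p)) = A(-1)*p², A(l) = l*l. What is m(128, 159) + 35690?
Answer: 35988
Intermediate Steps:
A(l) = l²
h(p) = -2 + p²/4 (h(p) = -2 + ((-1)²*p²)/4 = -2 + (1*p²)/4 = -2 + p²/4)
m(x, K) = 11 + K + x (m(x, K) = -3 + ((x + K) + (-2 + (¼)*(-8)²)) = -3 + ((K + x) + (-2 + (¼)*64)) = -3 + ((K + x) + (-2 + 16)) = -3 + ((K + x) + 14) = -3 + (14 + K + x) = 11 + K + x)
m(128, 159) + 35690 = (11 + 159 + 128) + 35690 = 298 + 35690 = 35988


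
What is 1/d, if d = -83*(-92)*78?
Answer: 1/595608 ≈ 1.6790e-6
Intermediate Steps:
d = 595608 (d = 7636*78 = 595608)
1/d = 1/595608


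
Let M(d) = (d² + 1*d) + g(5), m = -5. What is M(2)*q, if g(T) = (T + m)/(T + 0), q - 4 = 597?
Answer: 3606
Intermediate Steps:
q = 601 (q = 4 + 597 = 601)
g(T) = (-5 + T)/T (g(T) = (T - 5)/(T + 0) = (-5 + T)/T)
M(d) = d + d² (M(d) = (d² + 1*d) + (-5 + 5)/5 = (d² + d) + (⅕)*0 = (d + d²) + 0 = d + d²)
M(2)*q = (2*(1 + 2))*601 = (2*3)*601 = 6*601 = 3606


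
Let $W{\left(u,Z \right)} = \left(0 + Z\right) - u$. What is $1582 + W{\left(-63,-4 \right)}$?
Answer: $1641$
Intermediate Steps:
$W{\left(u,Z \right)} = Z - u$
$1582 + W{\left(-63,-4 \right)} = 1582 - -59 = 1582 + \left(-4 + 63\right) = 1582 + 59 = 1641$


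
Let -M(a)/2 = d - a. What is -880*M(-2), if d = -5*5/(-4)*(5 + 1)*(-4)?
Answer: -260480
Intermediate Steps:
d = -150 (d = -5*5*(-¼)*6*(-4) = -(-25)*6/4*(-4) = -5*(-15/2)*(-4) = (75/2)*(-4) = -150)
M(a) = 300 + 2*a (M(a) = -2*(-150 - a) = 300 + 2*a)
-880*M(-2) = -880*(300 + 2*(-2)) = -880*(300 - 4) = -880*296 = -260480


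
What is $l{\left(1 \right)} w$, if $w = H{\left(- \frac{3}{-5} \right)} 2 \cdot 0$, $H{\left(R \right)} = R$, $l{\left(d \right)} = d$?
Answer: $0$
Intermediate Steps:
$w = 0$ ($w = - \frac{3}{-5} \cdot 2 \cdot 0 = \left(-3\right) \left(- \frac{1}{5}\right) 2 \cdot 0 = \frac{3}{5} \cdot 2 \cdot 0 = \frac{6}{5} \cdot 0 = 0$)
$l{\left(1 \right)} w = 1 \cdot 0 = 0$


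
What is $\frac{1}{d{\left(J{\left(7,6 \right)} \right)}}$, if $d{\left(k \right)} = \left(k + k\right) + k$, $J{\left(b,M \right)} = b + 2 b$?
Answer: $\frac{1}{63} \approx 0.015873$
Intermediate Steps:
$J{\left(b,M \right)} = 3 b$
$d{\left(k \right)} = 3 k$ ($d{\left(k \right)} = 2 k + k = 3 k$)
$\frac{1}{d{\left(J{\left(7,6 \right)} \right)}} = \frac{1}{3 \cdot 3 \cdot 7} = \frac{1}{3 \cdot 21} = \frac{1}{63}$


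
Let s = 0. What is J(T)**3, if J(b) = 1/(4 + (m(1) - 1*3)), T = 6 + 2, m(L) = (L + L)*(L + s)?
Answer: 1/27 ≈ 0.037037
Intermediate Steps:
m(L) = 2*L**2 (m(L) = (L + L)*(L + 0) = (2*L)*L = 2*L**2)
T = 8
J(b) = 1/3 (J(b) = 1/(4 + (2*1**2 - 1*3)) = 1/(4 + (2*1 - 3)) = 1/(4 + (2 - 3)) = 1/(4 - 1) = 1/3)
J(T)**3 = (1/3)**3 = 1/27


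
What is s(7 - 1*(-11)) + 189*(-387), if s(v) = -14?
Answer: -73157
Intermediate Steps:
s(7 - 1*(-11)) + 189*(-387) = -14 + 189*(-387) = -14 - 73143 = -73157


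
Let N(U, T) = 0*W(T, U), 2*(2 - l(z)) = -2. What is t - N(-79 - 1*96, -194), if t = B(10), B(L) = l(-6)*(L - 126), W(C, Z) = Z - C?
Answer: -348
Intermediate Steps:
l(z) = 3 (l(z) = 2 - 1/2*(-2) = 2 + 1 = 3)
N(U, T) = 0 (N(U, T) = 0*(U - T) = 0)
B(L) = -378 + 3*L (B(L) = 3*(L - 126) = 3*(-126 + L) = -378 + 3*L)
t = -348 (t = -378 + 3*10 = -378 + 30 = -348)
t - N(-79 - 1*96, -194) = -348 - 1*0 = -348 + 0 = -348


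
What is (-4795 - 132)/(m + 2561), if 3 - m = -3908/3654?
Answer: -9001629/4686382 ≈ -1.9208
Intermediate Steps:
m = 7435/1827 (m = 3 - (-3908)/3654 = 3 - 1*(-1954/1827) = 3 + 1954/1827 = 7435/1827 ≈ 4.0695)
(-4795 - 132)/(m + 2561) = (-4795 - 132)/(7435/1827 + 2561) = -4927/4686382/1827 = -4927*1827/4686382 = -9001629/4686382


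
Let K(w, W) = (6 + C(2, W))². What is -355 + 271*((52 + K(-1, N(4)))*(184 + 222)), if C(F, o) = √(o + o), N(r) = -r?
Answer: 8801725 + 2640624*I*√2 ≈ 8.8017e+6 + 3.7344e+6*I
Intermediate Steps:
C(F, o) = √2*√o (C(F, o) = √(2*o) = √2*√o)
K(w, W) = (6 + √2*√W)²
-355 + 271*((52 + K(-1, N(4)))*(184 + 222)) = -355 + 271*((52 + (6 + √2*√(-1*4))²)*(184 + 222)) = -355 + 271*((52 + (6 + √2*√(-4))²)*406) = -355 + 271*((52 + (6 + √2*(2*I))²)*406) = -355 + 271*((52 + (6 + 2*I*√2)²)*406) = -355 + 271*(21112 + 406*(6 + 2*I*√2)²) = -355 + (5721352 + 110026*(6 + 2*I*√2)²) = 5720997 + 110026*(6 + 2*I*√2)²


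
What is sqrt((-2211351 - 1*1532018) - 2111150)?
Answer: I*sqrt(5854519) ≈ 2419.6*I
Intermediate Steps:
sqrt((-2211351 - 1*1532018) - 2111150) = sqrt((-2211351 - 1532018) - 2111150) = sqrt(-3743369 - 2111150) = sqrt(-5854519) = I*sqrt(5854519)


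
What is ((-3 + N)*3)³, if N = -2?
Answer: -3375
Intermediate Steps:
((-3 + N)*3)³ = ((-3 - 2)*3)³ = (-5*3)³ = (-15)³ = -3375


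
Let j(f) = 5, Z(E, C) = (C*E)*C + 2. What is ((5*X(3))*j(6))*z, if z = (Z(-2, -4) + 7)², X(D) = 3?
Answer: 39675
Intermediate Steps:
Z(E, C) = 2 + E*C² (Z(E, C) = E*C² + 2 = 2 + E*C²)
z = 529 (z = ((2 - 2*(-4)²) + 7)² = ((2 - 2*16) + 7)² = ((2 - 32) + 7)² = (-30 + 7)² = (-23)² = 529)
((5*X(3))*j(6))*z = ((5*3)*5)*529 = (15*5)*529 = 75*529 = 39675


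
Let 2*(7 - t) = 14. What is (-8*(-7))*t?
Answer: 0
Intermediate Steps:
t = 0 (t = 7 - ½*14 = 7 - 7 = 0)
(-8*(-7))*t = -8*(-7)*0 = 56*0 = 0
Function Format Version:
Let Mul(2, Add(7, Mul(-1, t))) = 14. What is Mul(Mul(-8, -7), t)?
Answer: 0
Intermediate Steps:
t = 0 (t = Add(7, Mul(Rational(-1, 2), 14)) = Add(7, -7) = 0)
Mul(Mul(-8, -7), t) = Mul(Mul(-8, -7), 0) = Mul(56, 0) = 0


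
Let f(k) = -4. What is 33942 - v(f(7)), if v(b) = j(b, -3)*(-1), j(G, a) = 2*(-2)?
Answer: 33938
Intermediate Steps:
j(G, a) = -4
v(b) = 4 (v(b) = -4*(-1) = 4)
33942 - v(f(7)) = 33942 - 1*4 = 33942 - 4 = 33938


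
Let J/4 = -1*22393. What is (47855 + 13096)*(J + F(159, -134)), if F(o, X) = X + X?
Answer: -5475837840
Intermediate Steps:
J = -89572 (J = 4*(-1*22393) = 4*(-22393) = -89572)
F(o, X) = 2*X
(47855 + 13096)*(J + F(159, -134)) = (47855 + 13096)*(-89572 + 2*(-134)) = 60951*(-89572 - 268) = 60951*(-89840) = -5475837840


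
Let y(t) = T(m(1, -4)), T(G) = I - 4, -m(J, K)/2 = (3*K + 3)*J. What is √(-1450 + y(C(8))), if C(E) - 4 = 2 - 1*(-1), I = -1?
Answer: I*√1455 ≈ 38.144*I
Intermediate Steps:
m(J, K) = -2*J*(3 + 3*K) (m(J, K) = -2*(3*K + 3)*J = -2*(3 + 3*K)*J = -2*J*(3 + 3*K))
C(E) = 7 (C(E) = 4 + (2 - 1*(-1)) = 4 + (2 + 1) = 4 + 3 = 7)
T(G) = -5 (T(G) = -1 - 4 = -5)
y(t) = -5
√(-1450 + y(C(8))) = √(-1450 - 5) = √(-1455) = I*√1455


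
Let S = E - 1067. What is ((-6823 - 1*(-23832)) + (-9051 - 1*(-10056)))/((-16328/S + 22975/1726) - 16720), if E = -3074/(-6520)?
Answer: -108103816444812/100166637845555 ≈ -1.0792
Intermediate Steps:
E = 1537/3260 (E = -3074*(-1/6520) = 1537/3260 ≈ 0.47147)
S = -3476883/3260 (S = 1537/3260 - 1067 = -3476883/3260 ≈ -1066.5)
((-6823 - 1*(-23832)) + (-9051 - 1*(-10056)))/((-16328/S + 22975/1726) - 16720) = ((-6823 - 1*(-23832)) + (-9051 - 1*(-10056)))/((-16328/(-3476883/3260) + 22975/1726) - 16720) = ((-6823 + 23832) + (-9051 + 10056))/((-16328*(-3260/3476883) + 22975*(1/1726)) - 16720) = (17009 + 1005)/((53229280/3476883 + 22975/1726) - 16720) = 18014/(171755124205/6001100058 - 16720) = 18014/(-100166637845555/6001100058) = 18014*(-6001100058/100166637845555) = -108103816444812/100166637845555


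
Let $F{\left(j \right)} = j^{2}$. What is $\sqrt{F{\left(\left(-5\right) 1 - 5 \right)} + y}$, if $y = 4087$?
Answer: $\sqrt{4187} \approx 64.707$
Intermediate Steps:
$\sqrt{F{\left(\left(-5\right) 1 - 5 \right)} + y} = \sqrt{\left(\left(-5\right) 1 - 5\right)^{2} + 4087} = \sqrt{\left(-5 - 5\right)^{2} + 4087} = \sqrt{\left(-10\right)^{2} + 4087} = \sqrt{100 + 4087} = \sqrt{4187}$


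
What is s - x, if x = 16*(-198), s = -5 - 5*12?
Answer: 3103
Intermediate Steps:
s = -65 (s = -5 - 60 = -65)
x = -3168
s - x = -65 - 1*(-3168) = -65 + 3168 = 3103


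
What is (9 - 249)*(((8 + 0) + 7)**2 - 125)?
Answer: -24000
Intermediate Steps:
(9 - 249)*(((8 + 0) + 7)**2 - 125) = -240*((8 + 7)**2 - 125) = -240*(15**2 - 125) = -240*(225 - 125) = -240*100 = -24000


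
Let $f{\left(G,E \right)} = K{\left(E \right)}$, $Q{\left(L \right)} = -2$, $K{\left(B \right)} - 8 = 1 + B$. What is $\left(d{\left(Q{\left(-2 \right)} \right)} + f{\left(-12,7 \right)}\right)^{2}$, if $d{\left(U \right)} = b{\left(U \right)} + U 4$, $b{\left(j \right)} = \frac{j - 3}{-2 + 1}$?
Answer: $169$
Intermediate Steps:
$K{\left(B \right)} = 9 + B$ ($K{\left(B \right)} = 8 + \left(1 + B\right) = 9 + B$)
$b{\left(j \right)} = 3 - j$ ($b{\left(j \right)} = \frac{-3 + j}{-1} = \left(-3 + j\right) \left(-1\right) = 3 - j$)
$f{\left(G,E \right)} = 9 + E$
$d{\left(U \right)} = 3 + 3 U$ ($d{\left(U \right)} = \left(3 - U\right) + U 4 = \left(3 - U\right) + 4 U = 3 + 3 U$)
$\left(d{\left(Q{\left(-2 \right)} \right)} + f{\left(-12,7 \right)}\right)^{2} = \left(\left(3 + 3 \left(-2\right)\right) + \left(9 + 7\right)\right)^{2} = \left(\left(3 - 6\right) + 16\right)^{2} = \left(-3 + 16\right)^{2} = 13^{2} = 169$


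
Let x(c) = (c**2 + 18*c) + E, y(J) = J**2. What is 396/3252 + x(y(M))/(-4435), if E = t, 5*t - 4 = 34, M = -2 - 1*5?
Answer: -3726988/6009425 ≈ -0.62019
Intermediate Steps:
M = -7 (M = -2 - 5 = -7)
t = 38/5 (t = 4/5 + (1/5)*34 = 4/5 + 34/5 = 38/5 ≈ 7.6000)
E = 38/5 ≈ 7.6000
x(c) = 38/5 + c**2 + 18*c (x(c) = (c**2 + 18*c) + 38/5 = 38/5 + c**2 + 18*c)
396/3252 + x(y(M))/(-4435) = 396/3252 + (38/5 + ((-7)**2)**2 + 18*(-7)**2)/(-4435) = 396*(1/3252) + (38/5 + 49**2 + 18*49)*(-1/4435) = 33/271 + (38/5 + 2401 + 882)*(-1/4435) = 33/271 + (16453/5)*(-1/4435) = 33/271 - 16453/22175 = -3726988/6009425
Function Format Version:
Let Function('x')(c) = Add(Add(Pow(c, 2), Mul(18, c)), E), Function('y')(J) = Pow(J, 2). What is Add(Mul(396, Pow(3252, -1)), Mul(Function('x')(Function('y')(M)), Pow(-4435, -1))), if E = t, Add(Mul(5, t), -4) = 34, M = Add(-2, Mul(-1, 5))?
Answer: Rational(-3726988, 6009425) ≈ -0.62019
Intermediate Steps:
M = -7 (M = Add(-2, -5) = -7)
t = Rational(38, 5) (t = Add(Rational(4, 5), Mul(Rational(1, 5), 34)) = Add(Rational(4, 5), Rational(34, 5)) = Rational(38, 5) ≈ 7.6000)
E = Rational(38, 5) ≈ 7.6000
Function('x')(c) = Add(Rational(38, 5), Pow(c, 2), Mul(18, c)) (Function('x')(c) = Add(Add(Pow(c, 2), Mul(18, c)), Rational(38, 5)) = Add(Rational(38, 5), Pow(c, 2), Mul(18, c)))
Add(Mul(396, Pow(3252, -1)), Mul(Function('x')(Function('y')(M)), Pow(-4435, -1))) = Add(Mul(396, Pow(3252, -1)), Mul(Add(Rational(38, 5), Pow(Pow(-7, 2), 2), Mul(18, Pow(-7, 2))), Pow(-4435, -1))) = Add(Mul(396, Rational(1, 3252)), Mul(Add(Rational(38, 5), Pow(49, 2), Mul(18, 49)), Rational(-1, 4435))) = Add(Rational(33, 271), Mul(Add(Rational(38, 5), 2401, 882), Rational(-1, 4435))) = Add(Rational(33, 271), Mul(Rational(16453, 5), Rational(-1, 4435))) = Add(Rational(33, 271), Rational(-16453, 22175)) = Rational(-3726988, 6009425)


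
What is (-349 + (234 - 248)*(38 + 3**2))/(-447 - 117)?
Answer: 1007/564 ≈ 1.7855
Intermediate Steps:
(-349 + (234 - 248)*(38 + 3**2))/(-447 - 117) = (-349 - 14*(38 + 9))/(-564) = (-349 - 14*47)*(-1/564) = (-349 - 658)*(-1/564) = -1007*(-1/564) = 1007/564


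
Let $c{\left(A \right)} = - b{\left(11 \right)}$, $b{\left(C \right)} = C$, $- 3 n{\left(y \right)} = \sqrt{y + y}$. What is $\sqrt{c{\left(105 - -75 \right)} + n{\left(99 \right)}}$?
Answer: $\sqrt{-11 - \sqrt{22}} \approx 3.9611 i$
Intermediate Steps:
$n{\left(y \right)} = - \frac{\sqrt{2} \sqrt{y}}{3}$ ($n{\left(y \right)} = - \frac{\sqrt{y + y}}{3} = - \frac{\sqrt{2 y}}{3} = - \frac{\sqrt{2} \sqrt{y}}{3}$)
$c{\left(A \right)} = -11$ ($c{\left(A \right)} = \left(-1\right) 11 = -11$)
$\sqrt{c{\left(105 - -75 \right)} + n{\left(99 \right)}} = \sqrt{-11 - \frac{\sqrt{2} \sqrt{99}}{3}} = \sqrt{-11 - \frac{\sqrt{2} \cdot 3 \sqrt{11}}{3}} = \sqrt{-11 - \sqrt{22}}$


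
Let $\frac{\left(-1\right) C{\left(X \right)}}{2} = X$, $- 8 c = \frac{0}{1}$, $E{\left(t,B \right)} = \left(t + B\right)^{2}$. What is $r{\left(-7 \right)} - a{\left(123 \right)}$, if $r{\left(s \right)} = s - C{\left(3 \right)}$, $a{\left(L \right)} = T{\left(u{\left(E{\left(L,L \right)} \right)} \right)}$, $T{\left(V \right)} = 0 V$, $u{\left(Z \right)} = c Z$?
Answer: $-1$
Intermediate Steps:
$E{\left(t,B \right)} = \left(B + t\right)^{2}$
$c = 0$ ($c = - \frac{0 \cdot 1^{-1}}{8} = - \frac{0 \cdot 1}{8} = \left(- \frac{1}{8}\right) 0 = 0$)
$C{\left(X \right)} = - 2 X$
$u{\left(Z \right)} = 0$ ($u{\left(Z \right)} = 0 Z = 0$)
$T{\left(V \right)} = 0$
$a{\left(L \right)} = 0$
$r{\left(s \right)} = 6 + s$ ($r{\left(s \right)} = s - \left(-2\right) 3 = s - -6 = s + 6 = 6 + s$)
$r{\left(-7 \right)} - a{\left(123 \right)} = \left(6 - 7\right) - 0 = -1 + 0 = -1$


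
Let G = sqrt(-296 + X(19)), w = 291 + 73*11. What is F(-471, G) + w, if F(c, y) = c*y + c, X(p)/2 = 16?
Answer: 623 - 942*I*sqrt(66) ≈ 623.0 - 7652.8*I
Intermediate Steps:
w = 1094 (w = 291 + 803 = 1094)
X(p) = 32 (X(p) = 2*16 = 32)
G = 2*I*sqrt(66) (G = sqrt(-296 + 32) = sqrt(-264) = 2*I*sqrt(66) ≈ 16.248*I)
F(c, y) = c + c*y
F(-471, G) + w = -471*(1 + 2*I*sqrt(66)) + 1094 = (-471 - 942*I*sqrt(66)) + 1094 = 623 - 942*I*sqrt(66)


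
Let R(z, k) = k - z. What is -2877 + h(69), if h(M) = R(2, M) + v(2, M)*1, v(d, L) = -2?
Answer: -2812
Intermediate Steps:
h(M) = -4 + M (h(M) = (M - 1*2) - 2*1 = (M - 2) - 2 = (-2 + M) - 2 = -4 + M)
-2877 + h(69) = -2877 + (-4 + 69) = -2877 + 65 = -2812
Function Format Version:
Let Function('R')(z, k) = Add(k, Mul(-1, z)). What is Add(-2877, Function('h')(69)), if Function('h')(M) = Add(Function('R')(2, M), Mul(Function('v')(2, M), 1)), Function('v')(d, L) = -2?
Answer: -2812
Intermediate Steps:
Function('h')(M) = Add(-4, M) (Function('h')(M) = Add(Add(M, Mul(-1, 2)), Mul(-2, 1)) = Add(Add(M, -2), -2) = Add(Add(-2, M), -2) = Add(-4, M))
Add(-2877, Function('h')(69)) = Add(-2877, Add(-4, 69)) = Add(-2877, 65) = -2812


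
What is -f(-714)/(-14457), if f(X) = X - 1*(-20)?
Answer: -694/14457 ≈ -0.048004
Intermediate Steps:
f(X) = 20 + X (f(X) = X + 20 = 20 + X)
-f(-714)/(-14457) = -(20 - 714)/(-14457) = -(-694)*(-1)/14457 = -1*694/14457 = -694/14457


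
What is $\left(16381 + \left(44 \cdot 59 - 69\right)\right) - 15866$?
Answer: $3042$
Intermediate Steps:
$\left(16381 + \left(44 \cdot 59 - 69\right)\right) - 15866 = \left(16381 + \left(2596 - 69\right)\right) - 15866 = \left(16381 + 2527\right) - 15866 = 18908 - 15866 = 3042$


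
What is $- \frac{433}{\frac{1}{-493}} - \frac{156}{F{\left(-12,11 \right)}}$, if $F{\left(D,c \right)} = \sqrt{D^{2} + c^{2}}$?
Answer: $213469 - \frac{156 \sqrt{265}}{265} \approx 2.1346 \cdot 10^{5}$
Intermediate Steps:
$- \frac{433}{\frac{1}{-493}} - \frac{156}{F{\left(-12,11 \right)}} = - \frac{433}{\frac{1}{-493}} - \frac{156}{\sqrt{\left(-12\right)^{2} + 11^{2}}} = - \frac{433}{- \frac{1}{493}} - \frac{156}{\sqrt{144 + 121}} = \left(-433\right) \left(-493\right) - \frac{156}{\sqrt{265}} = 213469 - 156 \frac{\sqrt{265}}{265} = 213469 - \frac{156 \sqrt{265}}{265}$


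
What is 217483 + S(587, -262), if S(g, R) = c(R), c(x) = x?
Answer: 217221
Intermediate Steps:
S(g, R) = R
217483 + S(587, -262) = 217483 - 262 = 217221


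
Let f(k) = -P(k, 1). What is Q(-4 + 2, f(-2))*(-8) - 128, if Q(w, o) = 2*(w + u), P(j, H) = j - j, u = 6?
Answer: -192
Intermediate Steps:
P(j, H) = 0
f(k) = 0 (f(k) = -1*0 = 0)
Q(w, o) = 12 + 2*w (Q(w, o) = 2*(w + 6) = 2*(6 + w) = 12 + 2*w)
Q(-4 + 2, f(-2))*(-8) - 128 = (12 + 2*(-4 + 2))*(-8) - 128 = (12 + 2*(-2))*(-8) - 128 = (12 - 4)*(-8) - 128 = 8*(-8) - 128 = -64 - 128 = -192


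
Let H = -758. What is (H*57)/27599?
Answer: -43206/27599 ≈ -1.5655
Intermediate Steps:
(H*57)/27599 = -758*57/27599 = -43206*1/27599 = -43206/27599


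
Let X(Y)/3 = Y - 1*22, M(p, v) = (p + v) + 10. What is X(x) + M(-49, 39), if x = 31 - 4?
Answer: 15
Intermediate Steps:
M(p, v) = 10 + p + v
x = 27
X(Y) = -66 + 3*Y (X(Y) = 3*(Y - 1*22) = 3*(Y - 22) = 3*(-22 + Y) = -66 + 3*Y)
X(x) + M(-49, 39) = (-66 + 3*27) + (10 - 49 + 39) = (-66 + 81) + 0 = 15 + 0 = 15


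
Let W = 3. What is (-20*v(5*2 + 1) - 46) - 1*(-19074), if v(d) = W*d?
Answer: 18368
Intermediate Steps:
v(d) = 3*d
(-20*v(5*2 + 1) - 46) - 1*(-19074) = (-60*(5*2 + 1) - 46) - 1*(-19074) = (-60*(10 + 1) - 46) + 19074 = (-60*11 - 46) + 19074 = (-20*33 - 46) + 19074 = (-660 - 46) + 19074 = -706 + 19074 = 18368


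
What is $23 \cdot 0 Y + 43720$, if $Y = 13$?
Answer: $43720$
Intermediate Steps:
$23 \cdot 0 Y + 43720 = 23 \cdot 0 \cdot 13 + 43720 = 0 \cdot 13 + 43720 = 0 + 43720 = 43720$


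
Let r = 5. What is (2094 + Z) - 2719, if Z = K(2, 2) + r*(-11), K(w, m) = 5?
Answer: -675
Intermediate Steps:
Z = -50 (Z = 5 + 5*(-11) = 5 - 55 = -50)
(2094 + Z) - 2719 = (2094 - 50) - 2719 = 2044 - 2719 = -675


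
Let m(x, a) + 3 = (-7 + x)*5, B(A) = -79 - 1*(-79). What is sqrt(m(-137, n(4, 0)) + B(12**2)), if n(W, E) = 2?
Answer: I*sqrt(723) ≈ 26.889*I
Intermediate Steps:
B(A) = 0 (B(A) = -79 + 79 = 0)
m(x, a) = -38 + 5*x (m(x, a) = -3 + (-7 + x)*5 = -3 + (-35 + 5*x) = -38 + 5*x)
sqrt(m(-137, n(4, 0)) + B(12**2)) = sqrt((-38 + 5*(-137)) + 0) = sqrt((-38 - 685) + 0) = sqrt(-723 + 0) = sqrt(-723) = I*sqrt(723)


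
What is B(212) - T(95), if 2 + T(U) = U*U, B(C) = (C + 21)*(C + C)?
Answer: 89769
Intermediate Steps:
B(C) = 2*C*(21 + C) (B(C) = (21 + C)*(2*C) = 2*C*(21 + C))
T(U) = -2 + U² (T(U) = -2 + U*U = -2 + U²)
B(212) - T(95) = 2*212*(21 + 212) - (-2 + 95²) = 2*212*233 - (-2 + 9025) = 98792 - 1*9023 = 98792 - 9023 = 89769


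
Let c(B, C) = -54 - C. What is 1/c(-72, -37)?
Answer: -1/17 ≈ -0.058824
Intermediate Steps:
1/c(-72, -37) = 1/(-54 - 1*(-37)) = 1/(-54 + 37) = 1/(-17) = -1/17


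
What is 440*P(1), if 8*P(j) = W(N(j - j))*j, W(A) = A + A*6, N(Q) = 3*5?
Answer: 5775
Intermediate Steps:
N(Q) = 15
W(A) = 7*A (W(A) = A + 6*A = 7*A)
P(j) = 105*j/8 (P(j) = ((7*15)*j)/8 = (105*j)/8 = 105*j/8)
440*P(1) = 440*((105/8)*1) = 440*(105/8) = 5775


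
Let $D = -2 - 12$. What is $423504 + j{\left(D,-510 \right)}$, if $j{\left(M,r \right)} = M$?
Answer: $423490$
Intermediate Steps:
$D = -14$ ($D = -2 - 12 = -14$)
$423504 + j{\left(D,-510 \right)} = 423504 - 14 = 423490$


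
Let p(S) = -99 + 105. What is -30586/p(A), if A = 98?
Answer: -15293/3 ≈ -5097.7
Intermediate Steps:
p(S) = 6
-30586/p(A) = -30586/6 = -30586*1/6 = -15293/3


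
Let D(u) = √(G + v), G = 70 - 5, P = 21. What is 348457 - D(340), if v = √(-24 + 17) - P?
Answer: 348457 - √(44 + I*√7) ≈ 3.4845e+5 - 0.19934*I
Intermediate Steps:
v = -21 + I*√7 (v = √(-24 + 17) - 1*21 = √(-7) - 21 = I*√7 - 21 = -21 + I*√7 ≈ -21.0 + 2.6458*I)
G = 65
D(u) = √(44 + I*√7) (D(u) = √(65 + (-21 + I*√7)) = √(44 + I*√7))
348457 - D(340) = 348457 - √(44 + I*√7)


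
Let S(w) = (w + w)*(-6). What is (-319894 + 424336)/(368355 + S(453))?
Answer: 34814/120973 ≈ 0.28778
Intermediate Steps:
S(w) = -12*w (S(w) = (2*w)*(-6) = -12*w)
(-319894 + 424336)/(368355 + S(453)) = (-319894 + 424336)/(368355 - 12*453) = 104442/(368355 - 5436) = 104442/362919 = 104442*(1/362919) = 34814/120973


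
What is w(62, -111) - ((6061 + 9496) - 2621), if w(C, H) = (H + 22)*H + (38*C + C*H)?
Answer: -7583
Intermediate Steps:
w(C, H) = 38*C + C*H + H*(22 + H) (w(C, H) = (22 + H)*H + (38*C + C*H) = H*(22 + H) + (38*C + C*H) = 38*C + C*H + H*(22 + H))
w(62, -111) - ((6061 + 9496) - 2621) = ((-111)² + 22*(-111) + 38*62 + 62*(-111)) - ((6061 + 9496) - 2621) = (12321 - 2442 + 2356 - 6882) - (15557 - 2621) = 5353 - 1*12936 = 5353 - 12936 = -7583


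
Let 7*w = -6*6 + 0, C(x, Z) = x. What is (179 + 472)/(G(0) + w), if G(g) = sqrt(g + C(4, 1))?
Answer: -4557/22 ≈ -207.14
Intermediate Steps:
G(g) = sqrt(4 + g) (G(g) = sqrt(g + 4) = sqrt(4 + g))
w = -36/7 (w = (-6*6 + 0)/7 = (-36 + 0)/7 = (1/7)*(-36) = -36/7 ≈ -5.1429)
(179 + 472)/(G(0) + w) = (179 + 472)/(sqrt(4 + 0) - 36/7) = 651/(sqrt(4) - 36/7) = 651/(2 - 36/7) = 651/(-22/7) = 651*(-7/22) = -4557/22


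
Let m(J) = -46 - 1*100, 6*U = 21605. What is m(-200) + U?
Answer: 20729/6 ≈ 3454.8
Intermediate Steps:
U = 21605/6 (U = (1/6)*21605 = 21605/6 ≈ 3600.8)
m(J) = -146 (m(J) = -46 - 100 = -146)
m(-200) + U = -146 + 21605/6 = 20729/6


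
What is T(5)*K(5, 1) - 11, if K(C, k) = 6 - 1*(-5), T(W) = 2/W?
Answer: -33/5 ≈ -6.6000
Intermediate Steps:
K(C, k) = 11 (K(C, k) = 6 + 5 = 11)
T(5)*K(5, 1) - 11 = (2/5)*11 - 11 = (2*(⅕))*11 - 11 = (⅖)*11 - 11 = 22/5 - 11 = -33/5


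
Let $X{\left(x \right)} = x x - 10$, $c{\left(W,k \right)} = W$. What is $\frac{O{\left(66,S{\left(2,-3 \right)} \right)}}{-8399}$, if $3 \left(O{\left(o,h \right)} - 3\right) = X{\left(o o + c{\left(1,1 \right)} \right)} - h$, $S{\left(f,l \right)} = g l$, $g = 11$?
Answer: $- \frac{6327827}{8399} \approx -753.4$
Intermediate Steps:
$S{\left(f,l \right)} = 11 l$
$X{\left(x \right)} = -10 + x^{2}$ ($X{\left(x \right)} = x^{2} - 10 = -10 + x^{2}$)
$O{\left(o,h \right)} = - \frac{1}{3} - \frac{h}{3} + \frac{\left(1 + o^{2}\right)^{2}}{3}$ ($O{\left(o,h \right)} = 3 + \frac{\left(-10 + \left(o o + 1\right)^{2}\right) - h}{3} = 3 + \frac{\left(-10 + \left(o^{2} + 1\right)^{2}\right) - h}{3} = 3 + \frac{\left(-10 + \left(1 + o^{2}\right)^{2}\right) - h}{3} = 3 + \frac{-10 + \left(1 + o^{2}\right)^{2} - h}{3} = 3 - \left(\frac{10}{3} - \frac{\left(1 + o^{2}\right)^{2}}{3} + \frac{h}{3}\right) = - \frac{1}{3} - \frac{h}{3} + \frac{\left(1 + o^{2}\right)^{2}}{3}$)
$\frac{O{\left(66,S{\left(2,-3 \right)} \right)}}{-8399} = \frac{- \frac{1}{3} - \frac{11 \left(-3\right)}{3} + \frac{\left(1 + 66^{2}\right)^{2}}{3}}{-8399} = \left(- \frac{1}{3} - -11 + \frac{\left(1 + 4356\right)^{2}}{3}\right) \left(- \frac{1}{8399}\right) = \left(- \frac{1}{3} + 11 + \frac{4357^{2}}{3}\right) \left(- \frac{1}{8399}\right) = \left(- \frac{1}{3} + 11 + \frac{1}{3} \cdot 18983449\right) \left(- \frac{1}{8399}\right) = \left(- \frac{1}{3} + 11 + \frac{18983449}{3}\right) \left(- \frac{1}{8399}\right) = 6327827 \left(- \frac{1}{8399}\right) = - \frac{6327827}{8399}$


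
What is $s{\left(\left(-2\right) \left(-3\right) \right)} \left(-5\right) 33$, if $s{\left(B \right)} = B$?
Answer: $-990$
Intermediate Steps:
$s{\left(\left(-2\right) \left(-3\right) \right)} \left(-5\right) 33 = \left(-2\right) \left(-3\right) \left(-5\right) 33 = 6 \left(-5\right) 33 = \left(-30\right) 33 = -990$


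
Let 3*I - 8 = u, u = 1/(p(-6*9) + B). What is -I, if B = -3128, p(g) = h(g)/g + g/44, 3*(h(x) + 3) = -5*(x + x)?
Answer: -2480845/930354 ≈ -2.6666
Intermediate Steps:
h(x) = -3 - 10*x/3 (h(x) = -3 + (-5*(x + x))/3 = -3 + (-10*x)/3 = -3 - 10*x/3)
p(g) = g/44 + (-3 - 10*g/3)/g (p(g) = (-3 - 10*g/3)/g + g/44 = g/44 + (-3 - 10*g/3)/g)
u = -99/310118 (u = 1/((-10/3 - 3/((-6*9)) + (-6*9)/44) - 3128) = 1/((-10/3 - 3/(-54) + (1/44)*(-54)) - 3128) = 1/((-10/3 - 3*(-1/54) - 27/22) - 3128) = 1/((-10/3 + 1/18 - 27/22) - 3128) = 1/(-446/99 - 3128) = 1/(-310118/99) = -99/310118 ≈ -0.00031923)
I = 2480845/930354 (I = 8/3 + (⅓)*(-99/310118) = 8/3 - 33/310118 = 2480845/930354 ≈ 2.6666)
-I = -1*2480845/930354 = -2480845/930354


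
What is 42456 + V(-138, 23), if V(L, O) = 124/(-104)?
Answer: 1103825/26 ≈ 42455.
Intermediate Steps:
V(L, O) = -31/26 (V(L, O) = 124*(-1/104) = -31/26)
42456 + V(-138, 23) = 42456 - 31/26 = 1103825/26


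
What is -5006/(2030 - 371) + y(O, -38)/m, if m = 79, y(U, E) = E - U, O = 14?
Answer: -6098/1659 ≈ -3.6757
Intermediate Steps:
-5006/(2030 - 371) + y(O, -38)/m = -5006/(2030 - 371) + (-38 - 1*14)/79 = -5006/1659 + (-38 - 14)*(1/79) = -5006*1/1659 - 52*1/79 = -5006/1659 - 52/79 = -6098/1659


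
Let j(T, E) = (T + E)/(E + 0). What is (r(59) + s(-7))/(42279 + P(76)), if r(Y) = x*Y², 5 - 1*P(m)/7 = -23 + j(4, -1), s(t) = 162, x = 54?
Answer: 23517/5312 ≈ 4.4271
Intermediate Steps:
j(T, E) = (E + T)/E
P(m) = 217 (P(m) = 35 - 7*(-23 + (-1 + 4)/(-1)) = 35 - 7*(-23 - 1*3) = 35 - 7*(-23 - 3) = 35 - 7*(-26) = 35 + 182 = 217)
r(Y) = 54*Y²
(r(59) + s(-7))/(42279 + P(76)) = (54*59² + 162)/(42279 + 217) = (54*3481 + 162)/42496 = (187974 + 162)*(1/42496) = 188136*(1/42496) = 23517/5312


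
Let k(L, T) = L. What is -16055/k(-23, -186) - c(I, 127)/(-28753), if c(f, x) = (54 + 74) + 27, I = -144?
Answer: 461632980/661319 ≈ 698.05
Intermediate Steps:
c(f, x) = 155 (c(f, x) = 128 + 27 = 155)
-16055/k(-23, -186) - c(I, 127)/(-28753) = -16055/(-23) - 1*155/(-28753) = -16055*(-1/23) - 155*(-1/28753) = 16055/23 + 155/28753 = 461632980/661319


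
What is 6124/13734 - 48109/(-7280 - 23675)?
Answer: 425148713/212567985 ≈ 2.0001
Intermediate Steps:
6124/13734 - 48109/(-7280 - 23675) = 6124*(1/13734) - 48109/(-30955) = 3062/6867 - 48109*(-1/30955) = 3062/6867 + 48109/30955 = 425148713/212567985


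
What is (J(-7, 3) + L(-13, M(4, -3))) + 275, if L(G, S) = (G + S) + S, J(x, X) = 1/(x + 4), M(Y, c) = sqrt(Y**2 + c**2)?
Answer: 815/3 ≈ 271.67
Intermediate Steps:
J(x, X) = 1/(4 + x)
L(G, S) = G + 2*S
(J(-7, 3) + L(-13, M(4, -3))) + 275 = (1/(4 - 7) + (-13 + 2*sqrt(4**2 + (-3)**2))) + 275 = (1/(-3) + (-13 + 2*sqrt(16 + 9))) + 275 = (-1/3 + (-13 + 2*sqrt(25))) + 275 = (-1/3 + (-13 + 2*5)) + 275 = (-1/3 + (-13 + 10)) + 275 = (-1/3 - 3) + 275 = -10/3 + 275 = 815/3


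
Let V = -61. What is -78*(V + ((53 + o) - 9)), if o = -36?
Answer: 4134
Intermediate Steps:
-78*(V + ((53 + o) - 9)) = -78*(-61 + ((53 - 36) - 9)) = -78*(-61 + (17 - 9)) = -78*(-61 + 8) = -78*(-53) = 4134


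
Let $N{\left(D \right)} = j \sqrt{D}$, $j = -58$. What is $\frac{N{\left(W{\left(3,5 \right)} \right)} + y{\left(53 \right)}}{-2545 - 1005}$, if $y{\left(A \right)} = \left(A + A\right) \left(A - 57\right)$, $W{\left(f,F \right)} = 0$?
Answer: $\frac{212}{1775} \approx 0.11944$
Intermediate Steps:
$N{\left(D \right)} = - 58 \sqrt{D}$
$y{\left(A \right)} = 2 A \left(-57 + A\right)$
$\frac{N{\left(W{\left(3,5 \right)} \right)} + y{\left(53 \right)}}{-2545 - 1005} = \frac{- 58 \sqrt{0} + 2 \cdot 53 \left(-57 + 53\right)}{-2545 - 1005} = \frac{\left(-58\right) 0 + 2 \cdot 53 \left(-4\right)}{-3550} = \left(0 - 424\right) \left(- \frac{1}{3550}\right) = \left(-424\right) \left(- \frac{1}{3550}\right) = \frac{212}{1775}$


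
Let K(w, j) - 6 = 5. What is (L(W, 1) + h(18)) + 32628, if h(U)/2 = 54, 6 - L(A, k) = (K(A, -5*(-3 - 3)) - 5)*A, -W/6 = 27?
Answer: 33714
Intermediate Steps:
W = -162 (W = -6*27 = -162)
K(w, j) = 11 (K(w, j) = 6 + 5 = 11)
L(A, k) = 6 - 6*A (L(A, k) = 6 - (11 - 5)*A = 6 - 6*A)
h(U) = 108 (h(U) = 2*54 = 108)
(L(W, 1) + h(18)) + 32628 = ((6 - 6*(-162)) + 108) + 32628 = ((6 + 972) + 108) + 32628 = (978 + 108) + 32628 = 1086 + 32628 = 33714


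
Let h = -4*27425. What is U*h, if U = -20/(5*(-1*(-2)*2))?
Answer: 109700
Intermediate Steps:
h = -109700
U = -1 (U = -20/(5*(2*2)) = -20/(5*4) = -20/20 = -20*1/20 = -1)
U*h = -1*(-109700) = 109700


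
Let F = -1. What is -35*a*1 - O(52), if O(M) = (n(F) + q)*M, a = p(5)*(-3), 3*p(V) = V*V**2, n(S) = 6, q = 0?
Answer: 4063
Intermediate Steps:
p(V) = V**3/3 (p(V) = (V*V**2)/3 = V**3/3)
a = -125 (a = ((1/3)*5**3)*(-3) = ((1/3)*125)*(-3) = (125/3)*(-3) = -125)
O(M) = 6*M (O(M) = (6 + 0)*M = 6*M)
-35*a*1 - O(52) = -35*(-125)*1 - 6*52 = 4375*1 - 1*312 = 4375 - 312 = 4063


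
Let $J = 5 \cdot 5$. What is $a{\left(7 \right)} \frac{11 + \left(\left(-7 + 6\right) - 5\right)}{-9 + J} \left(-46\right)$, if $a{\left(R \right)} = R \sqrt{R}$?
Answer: $- \frac{805 \sqrt{7}}{8} \approx -266.23$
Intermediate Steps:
$J = 25$
$a{\left(R \right)} = R^{\frac{3}{2}}$
$a{\left(7 \right)} \frac{11 + \left(\left(-7 + 6\right) - 5\right)}{-9 + J} \left(-46\right) = 7^{\frac{3}{2}} \frac{11 + \left(\left(-7 + 6\right) - 5\right)}{-9 + 25} \left(-46\right) = 7 \sqrt{7} \frac{11 - 6}{16} \left(-46\right) = 7 \sqrt{7} \left(11 - 6\right) \frac{1}{16} \left(-46\right) = 7 \sqrt{7} \cdot 5 \cdot \frac{1}{16} \left(-46\right) = 7 \sqrt{7} \cdot \frac{5}{16} \left(-46\right) = \frac{35 \sqrt{7}}{16} \left(-46\right) = - \frac{805 \sqrt{7}}{8}$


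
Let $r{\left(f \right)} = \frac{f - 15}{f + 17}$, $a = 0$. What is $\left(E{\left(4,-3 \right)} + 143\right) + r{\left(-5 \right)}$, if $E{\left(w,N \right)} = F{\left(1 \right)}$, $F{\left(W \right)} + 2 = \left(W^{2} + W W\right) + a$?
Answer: $\frac{424}{3} \approx 141.33$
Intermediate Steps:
$F{\left(W \right)} = -2 + 2 W^{2}$ ($F{\left(W \right)} = -2 + \left(\left(W^{2} + W W\right) + 0\right) = -2 + \left(\left(W^{2} + W^{2}\right) + 0\right) = -2 + \left(2 W^{2} + 0\right) = -2 + 2 W^{2}$)
$r{\left(f \right)} = \frac{-15 + f}{17 + f}$
$E{\left(w,N \right)} = 0$ ($E{\left(w,N \right)} = -2 + 2 \cdot 1^{2} = -2 + 2 \cdot 1 = -2 + 2 = 0$)
$\left(E{\left(4,-3 \right)} + 143\right) + r{\left(-5 \right)} = \left(0 + 143\right) + \frac{-15 - 5}{17 - 5} = 143 + \frac{1}{12} \left(-20\right) = 143 - \frac{5}{3} = \frac{424}{3}$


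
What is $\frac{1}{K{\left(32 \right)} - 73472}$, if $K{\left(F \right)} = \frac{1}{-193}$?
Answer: $- \frac{193}{14180097} \approx -1.3611 \cdot 10^{-5}$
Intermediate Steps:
$K{\left(F \right)} = - \frac{1}{193}$
$\frac{1}{K{\left(32 \right)} - 73472} = \frac{1}{- \frac{1}{193} - 73472} = \frac{1}{- \frac{14180097}{193}} = - \frac{193}{14180097}$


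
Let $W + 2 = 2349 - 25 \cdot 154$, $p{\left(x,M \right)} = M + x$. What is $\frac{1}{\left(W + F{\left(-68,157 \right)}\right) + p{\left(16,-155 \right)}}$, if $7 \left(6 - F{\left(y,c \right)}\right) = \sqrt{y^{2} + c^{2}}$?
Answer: $- \frac{80164}{131119031} + \frac{7 \sqrt{29273}}{131119031} \approx -0.00060225$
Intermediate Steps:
$F{\left(y,c \right)} = 6 - \frac{\sqrt{c^{2} + y^{2}}}{7}$ ($F{\left(y,c \right)} = 6 - \frac{\sqrt{y^{2} + c^{2}}}{7} = 6 - \frac{\sqrt{c^{2} + y^{2}}}{7}$)
$W = -1503$ ($W = -2 + \left(2349 - 25 \cdot 154\right) = -2 + \left(2349 - 3850\right) = -2 - 1501 = -1503$)
$\frac{1}{\left(W + F{\left(-68,157 \right)}\right) + p{\left(16,-155 \right)}} = \frac{1}{\left(-1503 + \left(6 - \frac{\sqrt{157^{2} + \left(-68\right)^{2}}}{7}\right)\right) + \left(-155 + 16\right)} = \frac{1}{\left(-1503 + \left(6 - \frac{\sqrt{24649 + 4624}}{7}\right)\right) - 139} = \frac{1}{\left(-1503 + \left(6 - \frac{\sqrt{29273}}{7}\right)\right) - 139} = \frac{1}{\left(-1497 - \frac{\sqrt{29273}}{7}\right) - 139} = \frac{1}{-1636 - \frac{\sqrt{29273}}{7}}$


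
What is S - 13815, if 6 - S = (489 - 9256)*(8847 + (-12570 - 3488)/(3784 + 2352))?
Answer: 237846382877/3068 ≈ 7.7525e+7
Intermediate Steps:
S = 237888767297/3068 (S = 6 - (489 - 9256)*(8847 + (-12570 - 3488)/(3784 + 2352)) = 6 - (-8767)*(8847 - 16058/6136) = 6 - (-8767)*(8847 - 16058*1/6136) = 6 - (-8767)*(8847 - 8029/3068) = 6 - (-8767)*27134567/3068 = 6 - 1*(-237888748889/3068) = 6 + 237888748889/3068 = 237888767297/3068 ≈ 7.7539e+7)
S - 13815 = 237888767297/3068 - 13815 = 237846382877/3068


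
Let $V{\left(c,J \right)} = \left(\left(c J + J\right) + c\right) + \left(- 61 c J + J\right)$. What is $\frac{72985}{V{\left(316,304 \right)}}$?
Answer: $- \frac{72985}{5762916} \approx -0.012665$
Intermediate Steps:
$V{\left(c,J \right)} = c + 2 J - 60 J c$ ($V{\left(c,J \right)} = \left(\left(J c + J\right) + c\right) - \left(- J + 61 J c\right) = \left(\left(J + J c\right) + c\right) - \left(- J + 61 J c\right) = \left(J + c + J c\right) - \left(- J + 61 J c\right) = c + 2 J - 60 J c$)
$\frac{72985}{V{\left(316,304 \right)}} = \frac{72985}{316 + 2 \cdot 304 - 18240 \cdot 316} = \frac{72985}{316 + 608 - 5763840} = \frac{72985}{-5762916} = 72985 \left(- \frac{1}{5762916}\right) = - \frac{72985}{5762916}$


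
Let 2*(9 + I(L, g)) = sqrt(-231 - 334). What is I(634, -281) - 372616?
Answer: -372625 + I*sqrt(565)/2 ≈ -3.7263e+5 + 11.885*I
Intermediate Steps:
I(L, g) = -9 + I*sqrt(565)/2 (I(L, g) = -9 + sqrt(-231 - 334)/2 = -9 + sqrt(-565)/2 = -9 + (I*sqrt(565))/2 = -9 + I*sqrt(565)/2)
I(634, -281) - 372616 = (-9 + I*sqrt(565)/2) - 372616 = -372625 + I*sqrt(565)/2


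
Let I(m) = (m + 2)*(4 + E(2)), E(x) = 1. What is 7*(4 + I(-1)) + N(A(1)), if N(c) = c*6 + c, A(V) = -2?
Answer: 49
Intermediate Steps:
I(m) = 10 + 5*m (I(m) = (m + 2)*(4 + 1) = (2 + m)*5 = 10 + 5*m)
N(c) = 7*c (N(c) = 6*c + c = 7*c)
7*(4 + I(-1)) + N(A(1)) = 7*(4 + (10 + 5*(-1))) + 7*(-2) = 7*(4 + (10 - 5)) - 14 = 7*(4 + 5) - 14 = 7*9 - 14 = 63 - 14 = 49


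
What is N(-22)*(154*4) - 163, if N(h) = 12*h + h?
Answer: -176339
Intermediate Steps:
N(h) = 13*h
N(-22)*(154*4) - 163 = (13*(-22))*(154*4) - 163 = -286*616 - 163 = -176176 - 163 = -176339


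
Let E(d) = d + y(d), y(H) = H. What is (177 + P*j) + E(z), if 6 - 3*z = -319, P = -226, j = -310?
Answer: 211361/3 ≈ 70454.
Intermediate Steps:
z = 325/3 (z = 2 - ⅓*(-319) = 2 + 319/3 = 325/3 ≈ 108.33)
E(d) = 2*d (E(d) = d + d = 2*d)
(177 + P*j) + E(z) = (177 - 226*(-310)) + 2*(325/3) = (177 + 70060) + 650/3 = 70237 + 650/3 = 211361/3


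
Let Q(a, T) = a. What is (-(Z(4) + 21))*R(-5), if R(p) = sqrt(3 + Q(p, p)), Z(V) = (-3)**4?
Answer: -102*I*sqrt(2) ≈ -144.25*I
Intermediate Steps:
Z(V) = 81
R(p) = sqrt(3 + p)
(-(Z(4) + 21))*R(-5) = (-(81 + 21))*sqrt(3 - 5) = (-1*102)*sqrt(-2) = -102*I*sqrt(2)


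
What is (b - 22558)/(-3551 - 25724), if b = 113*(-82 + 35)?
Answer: 27869/29275 ≈ 0.95197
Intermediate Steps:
b = -5311 (b = 113*(-47) = -5311)
(b - 22558)/(-3551 - 25724) = (-5311 - 22558)/(-3551 - 25724) = -27869/(-29275) = -27869*(-1/29275) = 27869/29275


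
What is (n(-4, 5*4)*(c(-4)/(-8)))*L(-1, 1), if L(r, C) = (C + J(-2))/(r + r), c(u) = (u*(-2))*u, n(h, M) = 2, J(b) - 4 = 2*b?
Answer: -4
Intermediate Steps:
J(b) = 4 + 2*b
c(u) = -2*u² (c(u) = (-2*u)*u = -2*u²)
L(r, C) = C/(2*r) (L(r, C) = (C + (4 + 2*(-2)))/(r + r) = (C + (4 - 4))/((2*r)) = (C + 0)*(1/(2*r)) = C*(1/(2*r)) = C/(2*r))
(n(-4, 5*4)*(c(-4)/(-8)))*L(-1, 1) = (2*(-2*(-4)²/(-8)))*((½)*1/(-1)) = (2*(-2*16*(-⅛)))*((½)*1*(-1)) = (2*(-32*(-⅛)))*(-½) = (2*4)*(-½) = 8*(-½) = -4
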